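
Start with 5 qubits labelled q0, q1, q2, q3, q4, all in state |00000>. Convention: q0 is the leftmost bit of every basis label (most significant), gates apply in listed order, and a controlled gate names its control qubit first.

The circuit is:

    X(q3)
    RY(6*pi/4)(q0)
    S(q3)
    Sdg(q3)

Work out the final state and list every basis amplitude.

After the circuit, the state carries amplitude -sqrt(2)/2 on |00010>, sqrt(2)/2 on |10010>, and 0 on every other basis state. Key observation: steps 3-4 multiply out to the identity, so the circuit reduces to the remaining gates.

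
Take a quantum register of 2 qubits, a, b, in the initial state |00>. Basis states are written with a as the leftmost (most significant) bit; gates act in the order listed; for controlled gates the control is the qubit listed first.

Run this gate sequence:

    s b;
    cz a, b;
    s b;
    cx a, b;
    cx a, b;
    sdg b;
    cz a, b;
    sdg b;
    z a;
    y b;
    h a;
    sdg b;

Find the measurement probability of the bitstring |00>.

A full measurement returns |00> with probability 0. Key observation: steps 1-8 multiply out to the identity, so the circuit reduces to the remaining gates.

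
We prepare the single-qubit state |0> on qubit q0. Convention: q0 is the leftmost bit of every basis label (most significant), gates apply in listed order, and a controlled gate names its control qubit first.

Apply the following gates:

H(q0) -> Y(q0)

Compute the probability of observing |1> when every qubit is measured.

A full measurement returns |1> with probability 1/2.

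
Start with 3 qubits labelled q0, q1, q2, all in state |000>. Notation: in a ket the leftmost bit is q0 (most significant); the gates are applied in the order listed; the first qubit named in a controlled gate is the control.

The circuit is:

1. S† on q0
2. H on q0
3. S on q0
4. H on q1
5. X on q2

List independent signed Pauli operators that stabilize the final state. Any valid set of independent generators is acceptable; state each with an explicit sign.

One valid set of independent stabilizer generators is +YII, +IXI, -IIZ (any independent generating set of the same group is equally correct).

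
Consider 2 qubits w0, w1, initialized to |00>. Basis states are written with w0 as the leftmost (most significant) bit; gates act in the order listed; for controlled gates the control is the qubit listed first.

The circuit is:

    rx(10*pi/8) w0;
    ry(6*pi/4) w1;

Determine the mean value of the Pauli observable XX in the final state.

The observable XX averages to 0.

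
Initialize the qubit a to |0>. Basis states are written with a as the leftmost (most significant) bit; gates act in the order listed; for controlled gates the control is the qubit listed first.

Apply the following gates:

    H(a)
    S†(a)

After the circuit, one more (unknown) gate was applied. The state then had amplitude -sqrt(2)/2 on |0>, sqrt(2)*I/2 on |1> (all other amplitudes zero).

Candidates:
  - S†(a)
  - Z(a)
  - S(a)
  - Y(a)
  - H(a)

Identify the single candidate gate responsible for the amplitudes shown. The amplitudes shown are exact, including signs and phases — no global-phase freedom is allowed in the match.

The unique candidate consistent with the amplitudes is Y(a).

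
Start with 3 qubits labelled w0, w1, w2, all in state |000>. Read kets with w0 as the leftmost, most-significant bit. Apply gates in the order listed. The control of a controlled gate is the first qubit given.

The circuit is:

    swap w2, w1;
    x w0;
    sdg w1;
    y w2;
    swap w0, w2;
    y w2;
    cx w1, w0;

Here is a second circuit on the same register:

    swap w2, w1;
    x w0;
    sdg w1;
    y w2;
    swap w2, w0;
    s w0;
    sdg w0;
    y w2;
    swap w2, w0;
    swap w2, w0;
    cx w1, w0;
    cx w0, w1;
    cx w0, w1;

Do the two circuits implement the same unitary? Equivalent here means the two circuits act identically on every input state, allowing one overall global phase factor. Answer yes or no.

Yes — the two circuits implement the same unitary up to a global phase.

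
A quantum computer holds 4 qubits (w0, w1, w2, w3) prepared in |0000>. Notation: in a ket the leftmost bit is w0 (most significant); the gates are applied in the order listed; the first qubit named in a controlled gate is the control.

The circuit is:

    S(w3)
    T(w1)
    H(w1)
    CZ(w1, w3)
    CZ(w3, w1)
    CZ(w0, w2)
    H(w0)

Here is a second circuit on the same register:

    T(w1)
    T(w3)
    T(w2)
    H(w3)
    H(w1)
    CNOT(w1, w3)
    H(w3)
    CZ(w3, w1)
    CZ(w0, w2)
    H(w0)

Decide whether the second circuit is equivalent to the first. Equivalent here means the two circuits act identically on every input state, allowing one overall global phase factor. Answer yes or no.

No: there is an input state on which the two circuits produce genuinely different outputs (not merely differing by a phase).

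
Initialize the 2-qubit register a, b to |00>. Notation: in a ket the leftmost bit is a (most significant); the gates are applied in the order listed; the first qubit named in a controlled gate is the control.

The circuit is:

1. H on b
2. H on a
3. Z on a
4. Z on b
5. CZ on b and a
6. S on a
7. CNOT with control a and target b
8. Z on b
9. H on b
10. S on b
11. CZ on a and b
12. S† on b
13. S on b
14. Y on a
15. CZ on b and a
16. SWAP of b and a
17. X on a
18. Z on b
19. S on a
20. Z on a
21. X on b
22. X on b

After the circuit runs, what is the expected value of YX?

The observable YX averages to 1.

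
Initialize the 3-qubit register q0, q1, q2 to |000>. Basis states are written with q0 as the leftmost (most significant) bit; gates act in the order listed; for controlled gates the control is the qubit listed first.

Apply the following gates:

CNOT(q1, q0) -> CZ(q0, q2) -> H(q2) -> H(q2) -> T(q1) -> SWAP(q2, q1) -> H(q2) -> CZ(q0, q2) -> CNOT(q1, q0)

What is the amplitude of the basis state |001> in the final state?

The final state's coefficient on |001> equals sqrt(2)/2.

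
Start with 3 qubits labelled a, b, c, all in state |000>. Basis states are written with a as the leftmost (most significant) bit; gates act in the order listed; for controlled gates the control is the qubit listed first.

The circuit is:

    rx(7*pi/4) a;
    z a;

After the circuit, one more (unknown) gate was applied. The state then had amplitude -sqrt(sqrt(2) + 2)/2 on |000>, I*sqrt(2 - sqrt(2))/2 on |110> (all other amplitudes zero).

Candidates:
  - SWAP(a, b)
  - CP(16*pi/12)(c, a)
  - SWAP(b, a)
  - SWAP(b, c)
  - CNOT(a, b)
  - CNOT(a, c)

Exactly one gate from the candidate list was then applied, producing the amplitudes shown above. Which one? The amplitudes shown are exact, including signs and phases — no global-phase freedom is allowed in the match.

The applied gate was CNOT(a, b).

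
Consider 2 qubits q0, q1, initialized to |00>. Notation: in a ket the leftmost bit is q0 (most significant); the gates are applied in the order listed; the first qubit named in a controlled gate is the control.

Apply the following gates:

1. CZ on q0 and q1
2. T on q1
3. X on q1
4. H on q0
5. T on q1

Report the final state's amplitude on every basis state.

The final amplitudes are 0 on |00>, sqrt(2)*exp(I*pi/4)/2 on |01>, 0 on |10>, sqrt(2)*exp(I*pi/4)/2 on |11>.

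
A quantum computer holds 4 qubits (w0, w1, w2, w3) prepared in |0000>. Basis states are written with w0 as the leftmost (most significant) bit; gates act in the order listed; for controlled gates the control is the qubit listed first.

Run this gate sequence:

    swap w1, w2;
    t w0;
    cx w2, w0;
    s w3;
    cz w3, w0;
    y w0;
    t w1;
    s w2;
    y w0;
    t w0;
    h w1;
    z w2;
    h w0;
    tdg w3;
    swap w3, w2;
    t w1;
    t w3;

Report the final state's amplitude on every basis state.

After the circuit, the state carries amplitude 1/2 on |0000>, exp(I*pi/4)/2 on |0100>, 1/2 on |1000>, exp(I*pi/4)/2 on |1100>, and 0 on every other basis state.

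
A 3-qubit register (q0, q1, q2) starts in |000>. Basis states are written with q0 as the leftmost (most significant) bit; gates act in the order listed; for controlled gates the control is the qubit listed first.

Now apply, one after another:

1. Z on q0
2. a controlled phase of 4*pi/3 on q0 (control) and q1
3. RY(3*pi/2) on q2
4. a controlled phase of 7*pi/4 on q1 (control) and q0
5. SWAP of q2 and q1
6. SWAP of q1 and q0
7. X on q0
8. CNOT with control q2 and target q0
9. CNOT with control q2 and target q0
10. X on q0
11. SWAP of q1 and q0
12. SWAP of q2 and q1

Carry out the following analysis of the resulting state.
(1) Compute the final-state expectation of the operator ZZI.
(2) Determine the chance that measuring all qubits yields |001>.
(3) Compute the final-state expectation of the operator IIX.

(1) In the final state, ZZI has expectation 1. Key observation: gates 5-12 undo each other exactly, leaving only the rest of the circuit to track.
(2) A full measurement returns |001> with probability 1/2.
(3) The observable IIX averages to -1.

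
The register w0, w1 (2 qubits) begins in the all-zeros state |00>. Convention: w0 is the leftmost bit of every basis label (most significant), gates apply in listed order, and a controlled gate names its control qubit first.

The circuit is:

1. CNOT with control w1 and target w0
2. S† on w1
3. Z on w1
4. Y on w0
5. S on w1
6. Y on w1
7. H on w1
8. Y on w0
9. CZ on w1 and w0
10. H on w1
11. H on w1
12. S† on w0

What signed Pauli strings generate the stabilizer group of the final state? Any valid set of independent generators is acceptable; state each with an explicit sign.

The final state is stabilized by the group generated by -IX, +ZI; other independent generating sets are equally valid. Key observation: steps 10-11 multiply out to the identity, so the circuit reduces to the remaining gates.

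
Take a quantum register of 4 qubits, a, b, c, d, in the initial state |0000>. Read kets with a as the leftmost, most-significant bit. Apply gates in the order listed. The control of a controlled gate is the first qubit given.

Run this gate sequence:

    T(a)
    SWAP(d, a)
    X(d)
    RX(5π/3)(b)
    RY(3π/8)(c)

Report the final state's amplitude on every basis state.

The final amplitudes are -sqrt(3)*cos(3*pi/16)/2 on |0001>, -sqrt(3)*sin(3*pi/16)/2 on |0011>, -I*cos(3*pi/16)/2 on |0101>, -I*sin(3*pi/16)/2 on |0111>, and 0 on every other basis state.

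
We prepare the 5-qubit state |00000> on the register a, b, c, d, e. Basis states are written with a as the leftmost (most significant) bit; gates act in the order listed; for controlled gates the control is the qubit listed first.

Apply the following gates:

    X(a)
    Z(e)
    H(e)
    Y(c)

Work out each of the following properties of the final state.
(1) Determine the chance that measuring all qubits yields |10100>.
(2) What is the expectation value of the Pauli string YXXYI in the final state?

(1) A full measurement returns |10100> with probability 1/2.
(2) In the final state, YXXYI has expectation 0.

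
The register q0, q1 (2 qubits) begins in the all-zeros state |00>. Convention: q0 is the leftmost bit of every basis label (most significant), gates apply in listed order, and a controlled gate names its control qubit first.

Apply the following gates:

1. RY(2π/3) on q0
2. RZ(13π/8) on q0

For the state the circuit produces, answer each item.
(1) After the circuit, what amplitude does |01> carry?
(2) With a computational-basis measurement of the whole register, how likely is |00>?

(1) The amplitude on |01> is 0.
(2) The probability of measuring |00> is 1/4.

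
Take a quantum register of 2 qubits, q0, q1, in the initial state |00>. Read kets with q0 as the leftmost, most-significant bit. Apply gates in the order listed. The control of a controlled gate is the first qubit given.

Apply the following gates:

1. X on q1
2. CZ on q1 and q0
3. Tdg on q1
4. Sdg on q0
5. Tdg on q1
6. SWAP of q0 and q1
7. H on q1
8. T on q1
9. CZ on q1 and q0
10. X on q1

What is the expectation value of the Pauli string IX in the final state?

The expectation value of IX is -sqrt(2)/2.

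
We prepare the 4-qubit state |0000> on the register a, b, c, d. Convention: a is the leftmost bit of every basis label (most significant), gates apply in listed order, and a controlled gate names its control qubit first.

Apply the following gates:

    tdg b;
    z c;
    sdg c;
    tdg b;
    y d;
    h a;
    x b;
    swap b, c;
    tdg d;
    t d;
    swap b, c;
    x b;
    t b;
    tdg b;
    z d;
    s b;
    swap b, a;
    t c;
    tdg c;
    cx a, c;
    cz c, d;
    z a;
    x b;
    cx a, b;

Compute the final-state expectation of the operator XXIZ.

In the final state, XXIZ has expectation 0. Key observation: steps 7-12 multiply out to the identity, so the circuit reduces to the remaining gates.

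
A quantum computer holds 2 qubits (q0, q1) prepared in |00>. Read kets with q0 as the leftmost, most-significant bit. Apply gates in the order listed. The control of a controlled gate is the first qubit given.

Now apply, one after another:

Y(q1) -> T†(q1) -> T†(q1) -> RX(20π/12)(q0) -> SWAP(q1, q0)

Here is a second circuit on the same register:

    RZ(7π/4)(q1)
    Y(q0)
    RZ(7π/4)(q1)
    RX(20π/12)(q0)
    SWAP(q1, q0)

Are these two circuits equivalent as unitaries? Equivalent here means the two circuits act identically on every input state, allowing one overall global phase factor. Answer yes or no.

No, they are not equivalent — no single phase factor reconciles the two unitaries.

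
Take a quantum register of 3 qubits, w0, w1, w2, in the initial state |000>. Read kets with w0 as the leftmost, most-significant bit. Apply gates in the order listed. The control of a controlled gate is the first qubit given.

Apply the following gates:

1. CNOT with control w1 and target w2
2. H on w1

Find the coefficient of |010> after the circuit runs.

|010> carries amplitude sqrt(2)/2 in the final state.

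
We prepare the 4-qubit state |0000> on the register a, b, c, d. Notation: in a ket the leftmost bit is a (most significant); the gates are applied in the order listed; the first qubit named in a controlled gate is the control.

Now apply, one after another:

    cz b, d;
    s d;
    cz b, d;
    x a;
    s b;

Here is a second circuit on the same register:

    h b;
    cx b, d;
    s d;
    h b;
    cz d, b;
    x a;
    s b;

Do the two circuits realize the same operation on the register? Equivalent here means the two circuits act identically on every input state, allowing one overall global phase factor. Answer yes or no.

No — the two circuits implement different unitaries, even allowing a global phase.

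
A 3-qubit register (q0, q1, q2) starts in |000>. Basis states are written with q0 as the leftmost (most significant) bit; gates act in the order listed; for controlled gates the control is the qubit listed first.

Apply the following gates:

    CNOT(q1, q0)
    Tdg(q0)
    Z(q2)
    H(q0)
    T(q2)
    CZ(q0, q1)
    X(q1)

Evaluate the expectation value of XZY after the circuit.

The observable XZY averages to 0.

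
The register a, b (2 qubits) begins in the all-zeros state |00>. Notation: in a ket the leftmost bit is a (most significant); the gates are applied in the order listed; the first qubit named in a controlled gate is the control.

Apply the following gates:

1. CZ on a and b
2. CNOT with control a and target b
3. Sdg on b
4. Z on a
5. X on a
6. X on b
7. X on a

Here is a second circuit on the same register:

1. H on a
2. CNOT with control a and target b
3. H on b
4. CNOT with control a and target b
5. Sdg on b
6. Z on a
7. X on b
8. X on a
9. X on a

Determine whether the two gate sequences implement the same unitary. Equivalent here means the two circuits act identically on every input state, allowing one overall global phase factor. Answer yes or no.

No — the two circuits implement different unitaries, even allowing a global phase.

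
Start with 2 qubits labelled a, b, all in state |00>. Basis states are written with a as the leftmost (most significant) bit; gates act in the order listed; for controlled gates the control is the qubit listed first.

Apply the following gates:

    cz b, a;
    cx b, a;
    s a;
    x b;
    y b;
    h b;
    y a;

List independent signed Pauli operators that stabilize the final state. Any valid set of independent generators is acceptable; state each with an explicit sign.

The final state is stabilized by the group generated by +IX, -ZI; other independent generating sets are equally valid.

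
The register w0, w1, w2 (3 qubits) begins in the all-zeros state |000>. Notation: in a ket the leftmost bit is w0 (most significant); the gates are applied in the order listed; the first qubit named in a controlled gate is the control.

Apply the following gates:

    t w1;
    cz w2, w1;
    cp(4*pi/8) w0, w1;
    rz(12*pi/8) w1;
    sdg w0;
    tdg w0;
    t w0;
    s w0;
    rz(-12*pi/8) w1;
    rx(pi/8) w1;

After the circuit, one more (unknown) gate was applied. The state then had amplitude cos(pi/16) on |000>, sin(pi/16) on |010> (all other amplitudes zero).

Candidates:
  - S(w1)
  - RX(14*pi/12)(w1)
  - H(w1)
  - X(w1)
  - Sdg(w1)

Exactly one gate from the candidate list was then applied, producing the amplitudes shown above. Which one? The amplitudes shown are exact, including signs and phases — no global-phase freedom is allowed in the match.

It was S(w1) that produced the state shown. Key observation: the block from step 4 through step 9 cancels to the identity and can be dropped.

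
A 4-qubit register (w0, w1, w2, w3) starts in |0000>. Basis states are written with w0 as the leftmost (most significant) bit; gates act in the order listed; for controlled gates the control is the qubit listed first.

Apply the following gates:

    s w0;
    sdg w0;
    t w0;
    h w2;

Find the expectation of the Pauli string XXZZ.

In the final state, XXZZ has expectation 0.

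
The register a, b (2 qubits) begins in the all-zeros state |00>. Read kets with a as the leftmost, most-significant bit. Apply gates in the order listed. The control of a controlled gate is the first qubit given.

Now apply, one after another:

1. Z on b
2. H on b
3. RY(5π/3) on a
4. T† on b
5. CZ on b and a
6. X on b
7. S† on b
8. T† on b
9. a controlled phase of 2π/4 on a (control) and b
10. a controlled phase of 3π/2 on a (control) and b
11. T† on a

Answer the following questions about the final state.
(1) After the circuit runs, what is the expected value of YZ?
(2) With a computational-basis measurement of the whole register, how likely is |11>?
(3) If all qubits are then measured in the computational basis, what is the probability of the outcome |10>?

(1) The expectation value of YZ is -sqrt(6)/4.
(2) The probability of measuring |11> is 1/8.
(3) The probability of measuring |10> is 1/8.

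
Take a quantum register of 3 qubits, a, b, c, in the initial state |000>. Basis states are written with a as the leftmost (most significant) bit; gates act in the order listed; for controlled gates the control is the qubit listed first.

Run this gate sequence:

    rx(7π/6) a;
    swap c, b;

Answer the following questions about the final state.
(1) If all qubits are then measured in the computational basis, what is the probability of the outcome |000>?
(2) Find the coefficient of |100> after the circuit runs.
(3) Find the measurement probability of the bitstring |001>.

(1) Outcome |000> occurs with probability 1/2 - sqrt(3)/4.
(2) The amplitude on |100> is I*(-sqrt(6) - sqrt(2))/4.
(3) The probability of measuring |001> is 0.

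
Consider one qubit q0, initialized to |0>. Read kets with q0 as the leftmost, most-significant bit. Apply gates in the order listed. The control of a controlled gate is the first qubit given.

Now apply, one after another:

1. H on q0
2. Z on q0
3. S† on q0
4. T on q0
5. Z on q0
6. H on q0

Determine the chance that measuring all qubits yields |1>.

The probability of measuring |1> is 1/2 - sqrt(2)/4.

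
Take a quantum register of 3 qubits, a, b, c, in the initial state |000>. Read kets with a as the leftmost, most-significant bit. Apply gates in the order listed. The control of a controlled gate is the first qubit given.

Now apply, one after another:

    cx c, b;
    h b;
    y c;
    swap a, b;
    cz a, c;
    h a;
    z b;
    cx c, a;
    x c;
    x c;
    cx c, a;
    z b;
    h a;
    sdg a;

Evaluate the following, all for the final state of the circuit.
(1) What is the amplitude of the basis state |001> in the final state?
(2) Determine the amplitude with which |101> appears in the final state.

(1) The final state's coefficient on |001> equals sqrt(2)*I/2. Key observation: steps 6-13 multiply out to the identity, so the circuit reduces to the remaining gates.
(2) |101> carries amplitude -sqrt(2)/2 in the final state.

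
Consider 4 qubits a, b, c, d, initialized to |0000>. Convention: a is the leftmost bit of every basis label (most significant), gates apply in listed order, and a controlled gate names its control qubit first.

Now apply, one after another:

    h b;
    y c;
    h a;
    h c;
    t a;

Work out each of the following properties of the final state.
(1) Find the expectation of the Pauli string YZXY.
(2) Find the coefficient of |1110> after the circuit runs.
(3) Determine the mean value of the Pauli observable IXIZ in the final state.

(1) The expectation value of YZXY is 0.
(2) |1110> carries amplitude -sqrt(2)*exp(3*I*pi/4)/4 in the final state.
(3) In the final state, IXIZ has expectation 1.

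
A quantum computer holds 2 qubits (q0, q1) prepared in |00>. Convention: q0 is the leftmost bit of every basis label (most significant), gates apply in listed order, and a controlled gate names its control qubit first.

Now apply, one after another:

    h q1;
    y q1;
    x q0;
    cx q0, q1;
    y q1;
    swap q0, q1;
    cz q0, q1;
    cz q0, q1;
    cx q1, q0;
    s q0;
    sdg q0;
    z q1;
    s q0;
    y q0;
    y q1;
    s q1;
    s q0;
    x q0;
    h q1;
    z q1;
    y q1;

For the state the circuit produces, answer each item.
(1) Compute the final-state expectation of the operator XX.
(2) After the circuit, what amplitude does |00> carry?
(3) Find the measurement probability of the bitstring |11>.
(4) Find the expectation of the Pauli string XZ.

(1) In the final state, XX has expectation -1.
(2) The amplitude on |00> is -1/2.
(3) A full measurement returns |11> with probability 1/4.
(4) The observable XZ averages to 0.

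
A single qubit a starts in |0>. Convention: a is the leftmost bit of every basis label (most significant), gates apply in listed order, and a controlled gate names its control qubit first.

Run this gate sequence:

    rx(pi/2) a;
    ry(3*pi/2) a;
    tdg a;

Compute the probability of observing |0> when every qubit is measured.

A full measurement returns |0> with probability 1/2.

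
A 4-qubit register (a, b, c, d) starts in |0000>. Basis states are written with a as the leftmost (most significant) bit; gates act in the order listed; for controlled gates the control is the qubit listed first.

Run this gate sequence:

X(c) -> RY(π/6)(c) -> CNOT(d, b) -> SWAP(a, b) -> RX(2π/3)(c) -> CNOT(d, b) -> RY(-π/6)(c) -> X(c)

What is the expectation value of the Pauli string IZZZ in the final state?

The observable IZZZ averages to -1/8.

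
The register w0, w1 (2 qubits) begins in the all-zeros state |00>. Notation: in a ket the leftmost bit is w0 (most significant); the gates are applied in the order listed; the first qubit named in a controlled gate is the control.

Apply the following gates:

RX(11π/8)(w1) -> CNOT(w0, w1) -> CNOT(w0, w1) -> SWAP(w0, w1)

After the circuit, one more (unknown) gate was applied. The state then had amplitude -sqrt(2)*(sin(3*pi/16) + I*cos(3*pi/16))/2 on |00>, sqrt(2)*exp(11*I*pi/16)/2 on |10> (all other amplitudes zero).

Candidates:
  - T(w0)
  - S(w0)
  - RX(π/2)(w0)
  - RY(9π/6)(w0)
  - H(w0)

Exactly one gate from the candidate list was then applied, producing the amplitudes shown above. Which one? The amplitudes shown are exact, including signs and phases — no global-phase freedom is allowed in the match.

The applied gate was H(w0). Key observation: gates 2-3 undo each other exactly, leaving only the rest of the circuit to track.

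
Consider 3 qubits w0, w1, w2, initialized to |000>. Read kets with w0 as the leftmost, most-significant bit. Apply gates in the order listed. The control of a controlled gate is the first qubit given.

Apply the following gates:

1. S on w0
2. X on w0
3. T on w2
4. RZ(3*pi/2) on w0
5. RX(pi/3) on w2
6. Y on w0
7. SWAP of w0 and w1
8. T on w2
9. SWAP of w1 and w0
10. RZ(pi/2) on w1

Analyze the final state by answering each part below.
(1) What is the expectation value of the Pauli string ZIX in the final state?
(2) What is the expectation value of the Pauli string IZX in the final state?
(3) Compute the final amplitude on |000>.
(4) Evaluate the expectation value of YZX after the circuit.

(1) The observable ZIX averages to sqrt(6)/4.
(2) The observable IZX averages to sqrt(6)/4.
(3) |000> carries amplitude sqrt(3)/2 in the final state.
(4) The expectation value of YZX is 0.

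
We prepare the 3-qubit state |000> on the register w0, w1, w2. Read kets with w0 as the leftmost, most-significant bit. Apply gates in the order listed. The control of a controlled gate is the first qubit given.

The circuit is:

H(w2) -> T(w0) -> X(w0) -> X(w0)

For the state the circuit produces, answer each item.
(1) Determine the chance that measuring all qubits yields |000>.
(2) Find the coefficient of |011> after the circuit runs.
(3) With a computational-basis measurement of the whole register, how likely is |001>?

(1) The probability of measuring |000> is 1/2. Key observation: gates 3-4 undo each other exactly, leaving only the rest of the circuit to track.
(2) |011> carries amplitude 0 in the final state.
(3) A full measurement returns |001> with probability 1/2.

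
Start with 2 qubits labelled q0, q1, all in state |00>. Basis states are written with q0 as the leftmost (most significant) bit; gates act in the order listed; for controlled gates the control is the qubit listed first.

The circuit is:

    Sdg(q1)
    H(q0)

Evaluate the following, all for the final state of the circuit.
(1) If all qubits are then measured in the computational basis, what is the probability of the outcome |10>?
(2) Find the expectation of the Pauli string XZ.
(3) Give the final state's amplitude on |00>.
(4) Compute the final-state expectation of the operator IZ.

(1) The probability of measuring |10> is 1/2.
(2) The expectation value of XZ is 1.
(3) |00> carries amplitude sqrt(2)/2 in the final state.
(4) The observable IZ averages to 1.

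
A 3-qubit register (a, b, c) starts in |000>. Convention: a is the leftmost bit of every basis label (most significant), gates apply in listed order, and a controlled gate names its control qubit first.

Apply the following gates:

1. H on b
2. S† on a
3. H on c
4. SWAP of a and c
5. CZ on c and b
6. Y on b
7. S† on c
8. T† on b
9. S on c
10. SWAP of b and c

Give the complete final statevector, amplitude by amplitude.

The final amplitudes are -I/2 on |000>, exp(I*pi/4)/2 on |001>, 0 on |010>, 0 on |011>, -I/2 on |100>, exp(I*pi/4)/2 on |101>, 0 on |110>, 0 on |111>.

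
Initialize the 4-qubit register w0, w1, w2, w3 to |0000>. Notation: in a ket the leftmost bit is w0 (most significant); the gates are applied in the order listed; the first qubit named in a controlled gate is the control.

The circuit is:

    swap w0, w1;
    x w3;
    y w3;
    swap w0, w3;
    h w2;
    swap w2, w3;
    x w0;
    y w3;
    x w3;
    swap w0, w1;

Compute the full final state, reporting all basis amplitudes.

The final amplitudes are sqrt(2)/2 on |0100>, -sqrt(2)/2 on |0101>, and 0 on every other basis state.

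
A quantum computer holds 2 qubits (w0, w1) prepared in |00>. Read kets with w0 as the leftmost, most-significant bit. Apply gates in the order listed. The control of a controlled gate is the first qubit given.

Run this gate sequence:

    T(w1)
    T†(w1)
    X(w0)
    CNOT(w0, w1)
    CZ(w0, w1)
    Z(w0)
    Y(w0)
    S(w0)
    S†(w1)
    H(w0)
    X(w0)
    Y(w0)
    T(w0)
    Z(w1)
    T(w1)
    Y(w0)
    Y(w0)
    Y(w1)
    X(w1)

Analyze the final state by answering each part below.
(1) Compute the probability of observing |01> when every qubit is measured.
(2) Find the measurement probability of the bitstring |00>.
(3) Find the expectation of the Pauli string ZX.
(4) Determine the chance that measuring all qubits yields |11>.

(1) The probability of measuring |01> is 1/2.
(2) Outcome |00> occurs with probability 0.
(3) In the final state, ZX has expectation 0.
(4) The probability of measuring |11> is 1/2.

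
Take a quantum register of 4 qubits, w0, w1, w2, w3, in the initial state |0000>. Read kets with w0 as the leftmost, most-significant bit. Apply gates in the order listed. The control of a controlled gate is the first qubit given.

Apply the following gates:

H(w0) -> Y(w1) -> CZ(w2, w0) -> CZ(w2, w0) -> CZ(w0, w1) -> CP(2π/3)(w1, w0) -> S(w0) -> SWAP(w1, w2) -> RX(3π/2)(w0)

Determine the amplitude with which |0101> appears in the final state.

The final state's coefficient on |0101> equals 0.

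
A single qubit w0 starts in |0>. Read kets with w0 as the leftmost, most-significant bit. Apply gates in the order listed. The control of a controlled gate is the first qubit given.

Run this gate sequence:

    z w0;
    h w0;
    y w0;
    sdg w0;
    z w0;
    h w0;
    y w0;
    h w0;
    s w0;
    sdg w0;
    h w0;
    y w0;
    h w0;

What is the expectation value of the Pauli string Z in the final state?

The expectation value of Z is 0.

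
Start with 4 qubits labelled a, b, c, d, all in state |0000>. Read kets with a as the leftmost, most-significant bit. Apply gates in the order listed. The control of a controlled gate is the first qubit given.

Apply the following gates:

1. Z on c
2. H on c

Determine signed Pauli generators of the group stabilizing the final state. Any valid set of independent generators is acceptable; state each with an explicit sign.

The stabilizer group can be generated by +IIXI, +ZIII, +IZII, +IIIZ, among other valid generating sets.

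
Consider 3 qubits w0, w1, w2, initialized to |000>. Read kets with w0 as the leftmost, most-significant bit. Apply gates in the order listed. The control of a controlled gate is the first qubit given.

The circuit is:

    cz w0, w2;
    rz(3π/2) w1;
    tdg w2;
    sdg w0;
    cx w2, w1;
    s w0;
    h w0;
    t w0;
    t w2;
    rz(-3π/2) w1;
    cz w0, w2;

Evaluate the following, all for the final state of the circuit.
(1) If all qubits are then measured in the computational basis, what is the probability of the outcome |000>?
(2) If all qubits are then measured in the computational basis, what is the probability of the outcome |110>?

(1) Outcome |000> occurs with probability 1/2.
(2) The probability of measuring |110> is 0.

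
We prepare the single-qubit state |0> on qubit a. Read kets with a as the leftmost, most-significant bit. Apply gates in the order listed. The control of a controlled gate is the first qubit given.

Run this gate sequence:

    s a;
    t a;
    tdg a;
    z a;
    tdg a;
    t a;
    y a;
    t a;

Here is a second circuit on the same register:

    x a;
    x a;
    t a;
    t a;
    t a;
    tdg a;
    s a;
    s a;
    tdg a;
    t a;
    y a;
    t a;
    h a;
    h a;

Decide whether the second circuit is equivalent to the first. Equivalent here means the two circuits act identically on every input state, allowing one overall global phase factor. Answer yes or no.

Yes: on every input state the two circuits agree up to one overall phase factor.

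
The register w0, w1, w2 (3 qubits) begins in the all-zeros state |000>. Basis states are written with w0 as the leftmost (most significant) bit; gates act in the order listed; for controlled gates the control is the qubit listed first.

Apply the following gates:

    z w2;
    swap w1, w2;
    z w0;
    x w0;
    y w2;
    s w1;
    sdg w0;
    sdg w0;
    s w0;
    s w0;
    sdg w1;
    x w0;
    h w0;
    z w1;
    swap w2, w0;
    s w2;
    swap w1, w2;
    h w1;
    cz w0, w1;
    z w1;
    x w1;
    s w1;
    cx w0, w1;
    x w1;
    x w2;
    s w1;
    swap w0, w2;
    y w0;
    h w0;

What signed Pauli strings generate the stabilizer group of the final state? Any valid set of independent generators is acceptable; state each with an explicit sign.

The stabilizer group can be generated by +XII, -IYI, -IIZ, among other valid generating sets. Key observation: steps 6-11 multiply out to the identity, so the circuit reduces to the remaining gates.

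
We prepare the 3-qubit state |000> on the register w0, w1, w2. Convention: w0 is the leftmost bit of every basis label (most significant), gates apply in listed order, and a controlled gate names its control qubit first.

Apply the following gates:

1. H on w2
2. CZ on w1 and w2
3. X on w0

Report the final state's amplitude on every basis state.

The final amplitudes are sqrt(2)/2 on |100>, sqrt(2)/2 on |101>, and 0 on every other basis state.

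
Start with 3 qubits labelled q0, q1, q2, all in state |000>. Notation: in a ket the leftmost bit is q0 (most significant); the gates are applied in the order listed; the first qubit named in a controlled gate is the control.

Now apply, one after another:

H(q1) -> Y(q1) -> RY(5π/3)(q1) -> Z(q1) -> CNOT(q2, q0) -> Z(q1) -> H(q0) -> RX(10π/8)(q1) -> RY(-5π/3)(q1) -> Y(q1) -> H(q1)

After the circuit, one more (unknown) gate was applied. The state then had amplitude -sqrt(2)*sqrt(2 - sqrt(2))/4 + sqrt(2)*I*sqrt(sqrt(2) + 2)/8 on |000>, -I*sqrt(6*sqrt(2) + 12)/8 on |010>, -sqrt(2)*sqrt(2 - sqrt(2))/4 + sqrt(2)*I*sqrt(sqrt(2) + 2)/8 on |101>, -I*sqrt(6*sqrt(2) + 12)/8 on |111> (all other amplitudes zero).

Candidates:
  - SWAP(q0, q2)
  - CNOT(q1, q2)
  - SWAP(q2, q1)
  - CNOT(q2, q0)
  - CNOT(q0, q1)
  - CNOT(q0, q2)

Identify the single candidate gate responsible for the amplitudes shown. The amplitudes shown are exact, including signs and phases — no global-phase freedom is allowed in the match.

It was CNOT(q0, q2) that produced the state shown.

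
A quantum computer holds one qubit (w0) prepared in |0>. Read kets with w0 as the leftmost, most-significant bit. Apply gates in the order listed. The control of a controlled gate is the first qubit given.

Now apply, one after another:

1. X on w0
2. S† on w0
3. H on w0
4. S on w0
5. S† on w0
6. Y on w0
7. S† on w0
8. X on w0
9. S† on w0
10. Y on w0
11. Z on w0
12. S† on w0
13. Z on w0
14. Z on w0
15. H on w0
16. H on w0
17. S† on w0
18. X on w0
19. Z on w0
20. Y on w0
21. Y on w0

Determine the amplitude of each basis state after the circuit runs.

After the circuit, the state carries amplitude sqrt(2)/2 on |0>, sqrt(2)/2 on |1>.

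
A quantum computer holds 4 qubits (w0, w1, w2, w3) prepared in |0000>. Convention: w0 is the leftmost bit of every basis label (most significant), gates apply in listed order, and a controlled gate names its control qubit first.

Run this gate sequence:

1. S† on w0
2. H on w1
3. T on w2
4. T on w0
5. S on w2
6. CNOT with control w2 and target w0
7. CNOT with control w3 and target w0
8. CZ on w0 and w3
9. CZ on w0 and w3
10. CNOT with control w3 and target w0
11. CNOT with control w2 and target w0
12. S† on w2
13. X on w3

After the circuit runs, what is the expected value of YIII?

In the final state, YIII has expectation 0. Key observation: the block from step 5 through step 12 cancels to the identity and can be dropped.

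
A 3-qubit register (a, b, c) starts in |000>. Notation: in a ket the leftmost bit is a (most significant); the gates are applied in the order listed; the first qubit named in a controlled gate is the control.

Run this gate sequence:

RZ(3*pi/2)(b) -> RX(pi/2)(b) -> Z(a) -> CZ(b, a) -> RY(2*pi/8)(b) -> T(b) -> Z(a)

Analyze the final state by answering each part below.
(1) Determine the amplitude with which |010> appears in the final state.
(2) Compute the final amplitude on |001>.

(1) The final state's coefficient on |010> equals -sqrt(2)*sqrt(sqrt(2) + 2)/4 - sqrt(2)*I*sqrt(2 - sqrt(2))/4.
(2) The final state's coefficient on |001> equals 0.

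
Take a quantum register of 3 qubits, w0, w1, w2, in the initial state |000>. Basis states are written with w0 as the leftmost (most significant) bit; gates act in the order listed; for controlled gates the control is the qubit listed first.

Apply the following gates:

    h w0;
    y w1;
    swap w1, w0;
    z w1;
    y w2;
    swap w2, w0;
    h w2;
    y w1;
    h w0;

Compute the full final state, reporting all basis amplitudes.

The final amplitudes are -sqrt(2)*I/4 on |000>, sqrt(2)*I/4 on |001>, -sqrt(2)*I/4 on |010>, sqrt(2)*I/4 on |011>, sqrt(2)*I/4 on |100>, -sqrt(2)*I/4 on |101>, sqrt(2)*I/4 on |110>, -sqrt(2)*I/4 on |111>.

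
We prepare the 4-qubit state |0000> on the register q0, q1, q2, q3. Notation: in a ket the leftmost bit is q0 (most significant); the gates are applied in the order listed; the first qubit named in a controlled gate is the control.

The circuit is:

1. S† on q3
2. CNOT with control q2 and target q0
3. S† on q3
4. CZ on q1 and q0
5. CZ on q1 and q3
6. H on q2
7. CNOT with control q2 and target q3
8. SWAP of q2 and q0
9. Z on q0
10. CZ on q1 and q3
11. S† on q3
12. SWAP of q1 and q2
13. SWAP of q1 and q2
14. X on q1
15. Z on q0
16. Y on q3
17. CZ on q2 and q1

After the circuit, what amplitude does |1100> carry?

|1100> carries amplitude -sqrt(2)/2 in the final state.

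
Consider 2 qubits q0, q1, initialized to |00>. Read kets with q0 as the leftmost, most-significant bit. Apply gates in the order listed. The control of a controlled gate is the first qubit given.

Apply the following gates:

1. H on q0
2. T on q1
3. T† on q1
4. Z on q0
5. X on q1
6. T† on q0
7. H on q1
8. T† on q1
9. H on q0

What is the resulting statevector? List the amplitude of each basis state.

After the circuit, the state carries amplitude sqrt(2)*(1 + exp(3*I*pi/4))/4 on |00>, sqrt(2)*(-I + exp(3*I*pi/4))/4 on |01>, sqrt(2)*(1 - exp(3*I*pi/4))/4 on |10>, sqrt(2)*(exp(3*I*pi/4) + I)/4 on |11>.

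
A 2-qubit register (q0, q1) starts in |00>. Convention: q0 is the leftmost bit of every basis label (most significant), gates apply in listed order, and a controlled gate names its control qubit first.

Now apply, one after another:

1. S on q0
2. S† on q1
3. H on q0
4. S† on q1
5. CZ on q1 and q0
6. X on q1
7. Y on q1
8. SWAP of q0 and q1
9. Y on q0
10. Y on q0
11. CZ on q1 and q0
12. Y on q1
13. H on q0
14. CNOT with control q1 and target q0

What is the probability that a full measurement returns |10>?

A full measurement returns |10> with probability 1/4.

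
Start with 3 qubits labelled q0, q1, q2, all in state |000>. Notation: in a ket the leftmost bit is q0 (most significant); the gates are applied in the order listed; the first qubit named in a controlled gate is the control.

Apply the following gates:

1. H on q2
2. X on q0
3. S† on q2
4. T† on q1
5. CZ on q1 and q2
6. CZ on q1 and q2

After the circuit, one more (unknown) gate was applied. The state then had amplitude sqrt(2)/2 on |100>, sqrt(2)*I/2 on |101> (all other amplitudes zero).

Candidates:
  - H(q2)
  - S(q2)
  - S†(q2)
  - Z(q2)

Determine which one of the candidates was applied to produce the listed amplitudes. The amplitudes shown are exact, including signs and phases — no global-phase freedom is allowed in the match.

It was Z(q2) that produced the state shown. Key observation: steps 5-6 multiply out to the identity, so the circuit reduces to the remaining gates.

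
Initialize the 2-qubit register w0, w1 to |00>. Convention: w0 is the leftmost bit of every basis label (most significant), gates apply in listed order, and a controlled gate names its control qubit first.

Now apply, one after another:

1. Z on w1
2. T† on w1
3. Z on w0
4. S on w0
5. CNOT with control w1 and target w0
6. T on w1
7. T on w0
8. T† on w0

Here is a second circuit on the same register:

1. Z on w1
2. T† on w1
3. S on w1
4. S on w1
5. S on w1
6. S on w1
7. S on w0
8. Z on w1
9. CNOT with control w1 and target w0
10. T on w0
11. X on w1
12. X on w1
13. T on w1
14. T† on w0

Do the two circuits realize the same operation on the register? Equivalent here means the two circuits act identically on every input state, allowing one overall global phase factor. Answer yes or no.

No, they are not equivalent — no single phase factor reconciles the two unitaries.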